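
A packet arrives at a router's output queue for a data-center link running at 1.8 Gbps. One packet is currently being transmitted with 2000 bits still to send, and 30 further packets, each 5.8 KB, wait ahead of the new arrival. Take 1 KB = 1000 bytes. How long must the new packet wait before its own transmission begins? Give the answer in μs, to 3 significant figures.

Each queued packet: L/R = 46400/1800000000 = 25.7778 μs.
30 queued → 773.333 μs.
Plus remaining 2000 bits of current packet: 1.11111 μs.
Queuing delay = 774 μs.

774 μs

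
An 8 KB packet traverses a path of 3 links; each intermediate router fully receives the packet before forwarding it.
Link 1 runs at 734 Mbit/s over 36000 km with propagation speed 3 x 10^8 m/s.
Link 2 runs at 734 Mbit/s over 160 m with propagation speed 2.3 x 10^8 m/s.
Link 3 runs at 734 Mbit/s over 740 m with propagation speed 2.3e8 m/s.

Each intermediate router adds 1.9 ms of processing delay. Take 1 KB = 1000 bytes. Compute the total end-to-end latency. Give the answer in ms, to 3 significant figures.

L = 64000 bits.
Transmission delay per hop = L/R = 64000/734000000 = 0.0871935 ms; 3 hops → 0.26158 ms.
Propagation delays (d/s per hop): 120, 0.000695652, 0.00321739 ms; sum = 120.004 ms.
Processing at 2 router(s): 2 × 1.9 ms = 3.8 ms.
End-to-end = 124 ms.

124 ms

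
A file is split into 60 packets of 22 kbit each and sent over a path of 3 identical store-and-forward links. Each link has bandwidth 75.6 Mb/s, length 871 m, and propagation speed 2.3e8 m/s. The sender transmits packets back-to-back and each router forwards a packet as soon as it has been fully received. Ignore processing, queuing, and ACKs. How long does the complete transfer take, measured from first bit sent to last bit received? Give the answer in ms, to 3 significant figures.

Per-hop transmission t_tx = L/R = 22000/75600000 = 0.291005 ms.
Per-hop propagation t_prop = 871/2.3e+08 = 0.00378696 ms.
Pipeline fill: first packet needs 3·t_tx to clear all hops; remaining 59 packets each add one t_tx.
Total = (3+60-1)·t_tx + 3·t_prop = 62·0.291005 + 3·0.00378696 = 18.1 ms.

18.1 ms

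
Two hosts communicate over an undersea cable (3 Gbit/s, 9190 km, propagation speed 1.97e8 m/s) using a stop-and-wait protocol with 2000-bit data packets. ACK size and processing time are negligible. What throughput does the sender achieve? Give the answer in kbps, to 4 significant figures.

t_tx = L/R = 2000/3000000000 = 6.66667e-07 s.
t_prop = 9190000/197000000 = 0.0466497 s; RTT = 0.0932995 s.
Cycle = t_tx + RTT = 0.0933002 s.
Throughput = L / cycle = 2000 / 0.0933002 = 21.44 kbps.

21.44 kbps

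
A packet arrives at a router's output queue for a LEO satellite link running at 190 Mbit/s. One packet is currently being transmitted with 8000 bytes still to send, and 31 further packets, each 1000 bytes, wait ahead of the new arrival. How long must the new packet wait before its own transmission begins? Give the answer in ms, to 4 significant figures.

Each queued packet: L/R = 8000/190000000 = 0.0421053 ms.
31 queued → 1.30526 ms.
Plus remaining 64000 bits of current packet: 0.336842 ms.
Queuing delay = 1.642 ms.

1.642 ms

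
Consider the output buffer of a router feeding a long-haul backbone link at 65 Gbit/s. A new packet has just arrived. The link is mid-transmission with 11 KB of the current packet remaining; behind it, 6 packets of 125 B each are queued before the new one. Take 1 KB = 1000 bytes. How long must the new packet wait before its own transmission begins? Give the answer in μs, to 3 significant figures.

1.45 μs

Each queued packet: L/R = 1000/65000000000 = 0.0153846 μs.
6 queued → 0.0923077 μs.
Plus remaining 88000 bits of current packet: 1.35385 μs.
Queuing delay = 1.45 μs.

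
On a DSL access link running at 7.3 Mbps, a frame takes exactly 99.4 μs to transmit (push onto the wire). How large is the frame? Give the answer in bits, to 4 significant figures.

L = R × t_tx = 7300000 b/s × 9.94e-05 s = 725.62 bits.

725.6 bits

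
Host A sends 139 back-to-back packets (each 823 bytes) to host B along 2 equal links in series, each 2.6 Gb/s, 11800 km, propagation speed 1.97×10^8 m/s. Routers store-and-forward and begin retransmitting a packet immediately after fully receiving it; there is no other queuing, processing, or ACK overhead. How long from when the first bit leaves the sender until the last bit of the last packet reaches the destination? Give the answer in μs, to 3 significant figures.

Per-hop transmission t_tx = L/R = 6584/2600000000 = 2.53231 μs.
Per-hop propagation t_prop = 11800000/197000000 = 59898.5 μs.
Pipeline fill: first packet needs 2·t_tx to clear all hops; remaining 138 packets each add one t_tx.
Total = (2+139-1)·t_tx + 2·t_prop = 140·2.53231 + 2·59898.5 = 120000 μs.

120000 μs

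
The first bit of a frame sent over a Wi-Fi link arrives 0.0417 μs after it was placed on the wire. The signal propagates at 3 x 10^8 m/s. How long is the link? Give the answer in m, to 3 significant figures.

d = s × t_prop = 300000000 × 4.17e-08 = 12.5 m.

12.5 m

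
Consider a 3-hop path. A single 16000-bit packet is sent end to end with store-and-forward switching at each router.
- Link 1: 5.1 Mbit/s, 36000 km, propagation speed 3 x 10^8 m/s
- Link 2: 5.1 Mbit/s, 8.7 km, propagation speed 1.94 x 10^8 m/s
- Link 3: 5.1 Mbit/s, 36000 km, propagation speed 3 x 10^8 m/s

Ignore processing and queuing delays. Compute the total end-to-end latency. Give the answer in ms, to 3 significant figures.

Transmission delay per hop = L/R = 16000/5100000 = 3.13725 ms; 3 hops → 9.41176 ms.
Propagation delays (d/s per hop): 120, 0.0448454, 120 ms; sum = 240.045 ms.
End-to-end = 249 ms.

249 ms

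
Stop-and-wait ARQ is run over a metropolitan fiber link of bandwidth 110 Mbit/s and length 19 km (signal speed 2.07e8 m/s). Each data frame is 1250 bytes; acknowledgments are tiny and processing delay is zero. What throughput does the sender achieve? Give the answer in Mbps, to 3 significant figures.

36.4 Mbps

t_tx = L/R = 10000/110000000 = 9.09091e-05 s.
t_prop = 19000/2.07e+08 = 9.17874e-05 s; RTT = 0.000183575 s.
Cycle = t_tx + RTT = 0.000274484 s.
Throughput = L / cycle = 10000 / 0.000274484 = 36.4 Mbps.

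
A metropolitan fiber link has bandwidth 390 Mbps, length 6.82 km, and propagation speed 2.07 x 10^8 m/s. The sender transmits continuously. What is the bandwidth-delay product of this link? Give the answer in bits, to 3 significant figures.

Propagation delay = 6820 / 2.07e+08 = 3.29469e-05 s.
BDP = R × t_prop = 390000000 × 3.29469e-05 = 12849.3 bits.

12800 bits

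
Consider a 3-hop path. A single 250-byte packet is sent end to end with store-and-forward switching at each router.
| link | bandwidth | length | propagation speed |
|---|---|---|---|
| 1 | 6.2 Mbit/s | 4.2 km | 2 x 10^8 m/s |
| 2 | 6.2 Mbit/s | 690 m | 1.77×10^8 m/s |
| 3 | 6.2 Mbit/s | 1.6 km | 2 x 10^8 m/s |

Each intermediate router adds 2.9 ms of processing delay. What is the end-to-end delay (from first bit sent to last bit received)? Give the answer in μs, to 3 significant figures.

6800 μs

L = 250 × 8 = 2000 bits.
Transmission delay per hop = L/R = 2000/6200000 = 322.581 μs; 3 hops → 967.742 μs.
Propagation delays (d/s per hop): 21, 3.89831, 8 μs; sum = 32.8983 μs.
Processing at 2 router(s): 2 × 2.9 ms = 5800 μs.
End-to-end = 6800 μs.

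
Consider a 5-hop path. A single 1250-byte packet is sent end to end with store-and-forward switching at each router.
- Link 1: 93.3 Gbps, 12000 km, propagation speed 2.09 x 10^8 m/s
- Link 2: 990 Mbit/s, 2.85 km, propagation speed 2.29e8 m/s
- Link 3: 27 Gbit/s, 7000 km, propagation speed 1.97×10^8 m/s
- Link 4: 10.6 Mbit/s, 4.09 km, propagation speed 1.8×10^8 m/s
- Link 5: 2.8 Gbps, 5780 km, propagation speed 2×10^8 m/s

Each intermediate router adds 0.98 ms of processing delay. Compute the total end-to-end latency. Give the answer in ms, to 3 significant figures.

L = 1250 × 8 = 10000 bits.
Transmission delays (L/R per hop): 0.000107181, 0.010101, 0.00037037, 0.943396, 0.00357143 ms; sum = 0.957546 ms.
Propagation delays (d/s per hop): 57.4163, 0.0124454, 35.533, 0.0227222, 28.9 ms; sum = 121.884 ms.
Processing at 4 router(s): 4 × 0.98 ms = 3.92 ms.
End-to-end = 127 ms.

127 ms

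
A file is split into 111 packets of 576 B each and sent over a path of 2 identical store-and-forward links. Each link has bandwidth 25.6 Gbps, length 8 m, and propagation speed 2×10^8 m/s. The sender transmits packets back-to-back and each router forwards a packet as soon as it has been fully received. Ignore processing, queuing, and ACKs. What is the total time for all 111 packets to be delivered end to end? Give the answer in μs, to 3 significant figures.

Per-hop transmission t_tx = L/R = 4608/25600000000 = 0.18 μs.
Per-hop propagation t_prop = 8/200000000 = 0.04 μs.
Pipeline fill: first packet needs 2·t_tx to clear all hops; remaining 110 packets each add one t_tx.
Total = (2+111-1)·t_tx + 2·t_prop = 112·0.18 + 2·0.04 = 20.2 μs.

20.2 μs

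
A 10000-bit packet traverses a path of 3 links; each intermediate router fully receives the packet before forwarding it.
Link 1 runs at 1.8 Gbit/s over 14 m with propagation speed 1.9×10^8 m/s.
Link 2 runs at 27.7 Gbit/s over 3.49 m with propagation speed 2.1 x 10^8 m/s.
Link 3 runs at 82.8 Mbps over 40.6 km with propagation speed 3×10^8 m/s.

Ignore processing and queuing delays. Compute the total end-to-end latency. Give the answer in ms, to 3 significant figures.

0.262 ms

Transmission delays (L/R per hop): 0.00555556, 0.000361011, 0.120773 ms; sum = 0.12669 ms.
Propagation delays (d/s per hop): 7.36842e-05, 1.6619e-05, 0.135333 ms; sum = 0.135424 ms.
End-to-end = 0.262 ms.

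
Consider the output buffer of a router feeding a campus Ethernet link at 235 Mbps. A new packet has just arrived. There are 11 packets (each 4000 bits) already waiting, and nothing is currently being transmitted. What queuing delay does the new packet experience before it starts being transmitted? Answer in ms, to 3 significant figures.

Each queued packet: L/R = 4000/235000000 = 0.0170213 ms.
11 queued → 0.187234 ms.
Queuing delay = 0.187 ms.

0.187 ms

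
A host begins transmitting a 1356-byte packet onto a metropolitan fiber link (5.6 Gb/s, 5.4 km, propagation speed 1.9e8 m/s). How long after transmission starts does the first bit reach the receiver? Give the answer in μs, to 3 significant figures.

First bit experiences only propagation delay: d/s = 5400/190000000 = 28.4 μs.

28.4 μs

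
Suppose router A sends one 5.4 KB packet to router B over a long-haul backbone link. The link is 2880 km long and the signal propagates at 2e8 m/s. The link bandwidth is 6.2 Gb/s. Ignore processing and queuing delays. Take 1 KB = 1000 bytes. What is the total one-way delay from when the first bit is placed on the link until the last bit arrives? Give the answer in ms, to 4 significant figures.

L = 43200 bits.
Transmission delay = L/R = 43200 / 6200000000 = 0.00696774 ms.
Propagation delay = d/s = 2880000 m / 200000000 m/s = 14.4 ms.
Total = 14.41 ms.

14.41 ms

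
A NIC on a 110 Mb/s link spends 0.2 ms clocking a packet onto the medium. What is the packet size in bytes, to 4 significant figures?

L = R × t_tx = 110000000 b/s × 0.0002 s = 22000 bits.
In bytes: 22000 / 8 = 2750 bytes.

2750 bytes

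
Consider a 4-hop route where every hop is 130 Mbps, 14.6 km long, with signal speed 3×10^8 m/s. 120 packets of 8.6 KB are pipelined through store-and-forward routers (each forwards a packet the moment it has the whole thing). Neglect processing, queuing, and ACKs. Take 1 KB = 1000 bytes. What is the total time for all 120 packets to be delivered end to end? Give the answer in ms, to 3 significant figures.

Per-hop transmission t_tx = L/R = 68800/130000000 = 0.529231 ms.
Per-hop propagation t_prop = 14600/300000000 = 0.0486667 ms.
Pipeline fill: first packet needs 4·t_tx to clear all hops; remaining 119 packets each add one t_tx.
Total = (4+120-1)·t_tx + 4·t_prop = 123·0.529231 + 4·0.0486667 = 65.3 ms.

65.3 ms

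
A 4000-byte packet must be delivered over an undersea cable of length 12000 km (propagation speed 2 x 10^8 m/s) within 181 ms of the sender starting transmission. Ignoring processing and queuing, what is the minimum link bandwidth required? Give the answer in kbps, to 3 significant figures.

L = 32000 bits.
Propagation delay = 12000000 / 200000000 = 60 ms.
Transmission budget = 181 − 60 = 121 ms.
R ≥ L / t_tx = 32000 bits / 0.121 s = 264 kbps.

264 kbps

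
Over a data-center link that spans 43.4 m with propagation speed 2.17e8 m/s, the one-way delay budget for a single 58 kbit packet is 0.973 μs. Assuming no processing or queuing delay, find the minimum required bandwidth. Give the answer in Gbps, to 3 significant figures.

75.0 Gbps

Propagation delay = 43.4 / 217000000 = 0.2 μs.
Transmission budget = 0.973 − 0.2 = 0.773 μs.
R ≥ L / t_tx = 58000 bits / 7.73e-07 s = 75.0 Gbps.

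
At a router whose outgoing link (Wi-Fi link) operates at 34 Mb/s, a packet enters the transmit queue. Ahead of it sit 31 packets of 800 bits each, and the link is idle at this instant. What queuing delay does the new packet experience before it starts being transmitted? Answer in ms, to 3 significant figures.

Each queued packet: L/R = 800/34000000 = 0.0235294 ms.
31 queued → 0.729412 ms.
Queuing delay = 0.729 ms.

0.729 ms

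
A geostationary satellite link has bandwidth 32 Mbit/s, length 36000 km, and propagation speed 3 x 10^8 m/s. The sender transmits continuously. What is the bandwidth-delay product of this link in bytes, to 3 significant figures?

Propagation delay = 36000000 / 300000000 = 0.12 s.
BDP = R × t_prop = 32000000 × 0.12 = 3840000 bits.
In bytes: 3840000/8 = 480000 bytes.

480000 bytes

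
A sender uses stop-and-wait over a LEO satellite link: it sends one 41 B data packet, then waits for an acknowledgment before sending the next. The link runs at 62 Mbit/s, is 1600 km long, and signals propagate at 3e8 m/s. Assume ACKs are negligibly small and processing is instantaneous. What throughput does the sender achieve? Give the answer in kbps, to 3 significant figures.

30.7 kbps

t_tx = L/R = 328/62000000 = 5.29032e-06 s.
t_prop = 1600000/300000000 = 0.00533333 s; RTT = 0.0106667 s.
Cycle = t_tx + RTT = 0.010672 s.
Throughput = L / cycle = 328 / 0.010672 = 30.7 kbps.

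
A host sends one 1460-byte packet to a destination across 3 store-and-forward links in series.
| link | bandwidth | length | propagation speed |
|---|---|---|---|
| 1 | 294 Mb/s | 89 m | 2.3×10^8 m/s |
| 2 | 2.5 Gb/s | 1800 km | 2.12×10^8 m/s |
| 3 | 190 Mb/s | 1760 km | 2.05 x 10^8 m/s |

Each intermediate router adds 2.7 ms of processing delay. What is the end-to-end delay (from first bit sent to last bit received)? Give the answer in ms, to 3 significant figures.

22.6 ms

L = 1460 × 8 = 11680 bits.
Transmission delays (L/R per hop): 0.0397279, 0.004672, 0.0614737 ms; sum = 0.105874 ms.
Propagation delays (d/s per hop): 0.000386957, 8.49057, 8.58537 ms; sum = 17.0763 ms.
Processing at 2 router(s): 2 × 2.7 ms = 5.4 ms.
End-to-end = 22.6 ms.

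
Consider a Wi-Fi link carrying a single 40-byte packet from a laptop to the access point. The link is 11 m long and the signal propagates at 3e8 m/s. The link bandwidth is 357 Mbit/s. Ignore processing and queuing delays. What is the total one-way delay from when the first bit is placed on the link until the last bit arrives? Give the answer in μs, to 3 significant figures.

L = 40 × 8 = 320 bits.
Transmission delay = L/R = 320 / 357000000 = 0.896359 μs.
Propagation delay = d/s = 11 m / 300000000 m/s = 0.0366667 μs.
Total = 0.933 μs.

0.933 μs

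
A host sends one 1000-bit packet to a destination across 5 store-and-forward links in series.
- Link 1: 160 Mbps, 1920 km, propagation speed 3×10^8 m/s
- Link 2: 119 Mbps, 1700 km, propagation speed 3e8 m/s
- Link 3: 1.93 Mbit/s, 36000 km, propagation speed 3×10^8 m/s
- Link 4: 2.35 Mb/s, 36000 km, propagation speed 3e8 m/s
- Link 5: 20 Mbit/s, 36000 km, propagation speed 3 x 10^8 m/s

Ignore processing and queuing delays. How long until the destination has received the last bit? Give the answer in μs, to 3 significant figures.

Transmission delays (L/R per hop): 6.25, 8.40336, 518.135, 425.532, 50 μs; sum = 1008.32 μs.
Propagation delays (d/s per hop): 6400, 5666.67, 120000, 120000, 120000 μs; sum = 372067 μs.
End-to-end = 373000 μs.

373000 μs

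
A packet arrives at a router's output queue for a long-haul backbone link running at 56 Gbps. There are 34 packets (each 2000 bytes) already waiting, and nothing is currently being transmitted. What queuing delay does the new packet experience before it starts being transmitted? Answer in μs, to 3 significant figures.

Each queued packet: L/R = 16000/56000000000 = 0.285714 μs.
34 queued → 9.71429 μs.
Queuing delay = 9.71 μs.

9.71 μs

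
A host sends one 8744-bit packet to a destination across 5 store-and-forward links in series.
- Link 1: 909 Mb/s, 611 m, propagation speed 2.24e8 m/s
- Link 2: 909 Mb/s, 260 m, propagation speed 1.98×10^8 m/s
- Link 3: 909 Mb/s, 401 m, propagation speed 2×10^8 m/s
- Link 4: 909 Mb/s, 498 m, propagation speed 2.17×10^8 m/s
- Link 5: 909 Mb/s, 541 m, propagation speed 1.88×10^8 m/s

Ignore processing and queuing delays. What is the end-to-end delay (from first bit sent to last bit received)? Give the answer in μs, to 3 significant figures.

59.3 μs

Transmission delay per hop = L/R = 8744/909000000 = 9.61936 μs; 5 hops → 48.0968 μs.
Propagation delays (d/s per hop): 2.72768, 1.31313, 2.005, 2.29493, 2.87766 μs; sum = 11.2184 μs.
End-to-end = 59.3 μs.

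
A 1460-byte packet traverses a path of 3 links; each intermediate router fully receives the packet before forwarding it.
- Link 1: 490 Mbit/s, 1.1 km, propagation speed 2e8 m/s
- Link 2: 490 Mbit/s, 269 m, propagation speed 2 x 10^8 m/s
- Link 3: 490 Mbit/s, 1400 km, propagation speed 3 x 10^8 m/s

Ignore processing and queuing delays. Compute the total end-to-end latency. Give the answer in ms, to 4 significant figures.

L = 1460 × 8 = 11680 bits.
Transmission delay per hop = L/R = 11680/490000000 = 0.0238367 ms; 3 hops → 0.0715102 ms.
Propagation delays (d/s per hop): 0.0055, 0.001345, 4.66667 ms; sum = 4.67351 ms.
End-to-end = 4.745 ms.

4.745 ms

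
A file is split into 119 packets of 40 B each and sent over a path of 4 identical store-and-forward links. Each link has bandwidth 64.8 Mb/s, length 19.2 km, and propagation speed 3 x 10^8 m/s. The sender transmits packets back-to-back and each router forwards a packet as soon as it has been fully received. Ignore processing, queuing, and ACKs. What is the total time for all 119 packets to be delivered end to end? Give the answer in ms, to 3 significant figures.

0.858 ms

Per-hop transmission t_tx = L/R = 320/64800000 = 0.00493827 ms.
Per-hop propagation t_prop = 19200/300000000 = 0.064 ms.
Pipeline fill: first packet needs 4·t_tx to clear all hops; remaining 118 packets each add one t_tx.
Total = (4+119-1)·t_tx + 4·t_prop = 122·0.00493827 + 4·0.064 = 0.858 ms.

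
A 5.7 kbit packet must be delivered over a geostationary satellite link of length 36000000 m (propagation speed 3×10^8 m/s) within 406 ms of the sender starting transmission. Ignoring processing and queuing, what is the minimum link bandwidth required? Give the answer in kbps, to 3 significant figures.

19.9 kbps

Propagation delay = 36000000 / 300000000 = 120 ms.
Transmission budget = 406 − 120 = 286 ms.
R ≥ L / t_tx = 5700 bits / 0.286 s = 19.9 kbps.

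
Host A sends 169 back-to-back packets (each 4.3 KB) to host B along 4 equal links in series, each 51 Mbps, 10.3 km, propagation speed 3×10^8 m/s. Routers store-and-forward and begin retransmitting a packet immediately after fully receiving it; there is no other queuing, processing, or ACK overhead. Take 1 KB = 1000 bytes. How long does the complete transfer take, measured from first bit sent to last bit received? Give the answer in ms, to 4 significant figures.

Per-hop transmission t_tx = L/R = 34400/51000000 = 0.67451 ms.
Per-hop propagation t_prop = 10300/300000000 = 0.0343333 ms.
Pipeline fill: first packet needs 4·t_tx to clear all hops; remaining 168 packets each add one t_tx.
Total = (4+169-1)·t_tx + 4·t_prop = 172·0.67451 + 4·0.0343333 = 116.2 ms.

116.2 ms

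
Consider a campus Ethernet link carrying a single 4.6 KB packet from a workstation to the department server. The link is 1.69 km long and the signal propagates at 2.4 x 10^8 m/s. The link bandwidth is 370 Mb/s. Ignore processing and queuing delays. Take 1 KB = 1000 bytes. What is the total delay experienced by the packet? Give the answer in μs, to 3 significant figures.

107 μs

L = 36800 bits.
Transmission delay = L/R = 36800 / 370000000 = 99.4595 μs.
Propagation delay = d/s = 1690 m / 240000000 m/s = 7.04167 μs.
Total = 107 μs.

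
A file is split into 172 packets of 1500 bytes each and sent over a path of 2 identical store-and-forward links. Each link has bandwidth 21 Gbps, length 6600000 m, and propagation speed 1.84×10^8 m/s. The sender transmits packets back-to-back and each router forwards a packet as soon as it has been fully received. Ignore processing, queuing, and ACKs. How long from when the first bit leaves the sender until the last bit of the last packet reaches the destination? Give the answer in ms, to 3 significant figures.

Per-hop transmission t_tx = L/R = 12000/21000000000 = 0.000571429 ms.
Per-hop propagation t_prop = 6600000/184000000 = 35.8696 ms.
Pipeline fill: first packet needs 2·t_tx to clear all hops; remaining 171 packets each add one t_tx.
Total = (2+172-1)·t_tx + 2·t_prop = 173·0.000571429 + 2·35.8696 = 71.8 ms.

71.8 ms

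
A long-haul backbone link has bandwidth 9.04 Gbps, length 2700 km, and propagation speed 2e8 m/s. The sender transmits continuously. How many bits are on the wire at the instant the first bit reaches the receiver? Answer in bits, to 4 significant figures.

122000000 bits

Propagation delay = 2700000 / 200000000 = 0.0135 s.
BDP = R × t_prop = 9040000000 × 0.0135 = 122040000 bits.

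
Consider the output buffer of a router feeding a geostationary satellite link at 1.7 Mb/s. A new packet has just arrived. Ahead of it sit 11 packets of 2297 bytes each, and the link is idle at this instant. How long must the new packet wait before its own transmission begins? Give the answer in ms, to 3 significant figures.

Each queued packet: L/R = 18376/1700000 = 10.8094 ms.
11 queued → 118.904 ms.
Queuing delay = 119 ms.

119 ms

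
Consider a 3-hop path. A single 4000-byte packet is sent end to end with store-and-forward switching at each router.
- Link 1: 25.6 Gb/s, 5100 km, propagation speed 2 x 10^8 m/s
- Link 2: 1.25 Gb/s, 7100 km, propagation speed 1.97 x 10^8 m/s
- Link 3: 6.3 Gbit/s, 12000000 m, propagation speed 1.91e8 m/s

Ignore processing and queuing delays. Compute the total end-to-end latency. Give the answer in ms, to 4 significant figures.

124.4 ms

L = 4000 × 8 = 32000 bits.
Transmission delays (L/R per hop): 0.00125, 0.0256, 0.00507937 ms; sum = 0.0319294 ms.
Propagation delays (d/s per hop): 25.5, 36.0406, 62.8272 ms; sum = 124.368 ms.
End-to-end = 124.4 ms.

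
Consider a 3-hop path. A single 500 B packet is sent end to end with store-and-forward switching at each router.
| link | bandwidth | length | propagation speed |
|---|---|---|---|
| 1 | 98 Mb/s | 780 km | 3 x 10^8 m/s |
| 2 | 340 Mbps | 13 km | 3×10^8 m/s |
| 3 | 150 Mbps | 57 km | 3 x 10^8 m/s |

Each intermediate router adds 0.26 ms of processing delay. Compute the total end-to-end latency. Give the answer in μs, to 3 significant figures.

3430 μs

L = 500 × 8 = 4000 bits.
Transmission delays (L/R per hop): 40.8163, 11.7647, 26.6667 μs; sum = 79.2477 μs.
Propagation delays (d/s per hop): 2600, 43.3333, 190 μs; sum = 2833.33 μs.
Processing at 2 router(s): 2 × 0.26 ms = 520 μs.
End-to-end = 3430 μs.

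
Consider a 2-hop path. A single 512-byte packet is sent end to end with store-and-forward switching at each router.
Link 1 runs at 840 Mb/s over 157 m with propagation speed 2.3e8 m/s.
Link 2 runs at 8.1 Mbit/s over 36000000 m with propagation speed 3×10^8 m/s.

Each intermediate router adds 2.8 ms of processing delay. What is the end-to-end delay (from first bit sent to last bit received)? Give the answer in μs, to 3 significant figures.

L = 512 × 8 = 4096 bits.
Transmission delays (L/R per hop): 4.87619, 505.679 μs; sum = 510.555 μs.
Propagation delays (d/s per hop): 0.682609, 120000 μs; sum = 120001 μs.
Processing at 1 router(s): 1 × 2.8 ms = 2800 μs.
End-to-end = 123000 μs.

123000 μs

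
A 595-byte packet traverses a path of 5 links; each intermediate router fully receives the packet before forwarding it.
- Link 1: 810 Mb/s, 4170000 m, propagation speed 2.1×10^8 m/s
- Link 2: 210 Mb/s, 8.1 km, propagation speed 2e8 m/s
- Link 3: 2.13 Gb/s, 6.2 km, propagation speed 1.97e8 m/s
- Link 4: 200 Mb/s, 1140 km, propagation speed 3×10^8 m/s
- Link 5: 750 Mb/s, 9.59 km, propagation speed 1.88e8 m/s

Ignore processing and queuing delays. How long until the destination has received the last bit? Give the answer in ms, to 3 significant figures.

L = 595 × 8 = 4760 bits.
Transmission delays (L/R per hop): 0.00587654, 0.0226667, 0.00223474, 0.0238, 0.00634667 ms; sum = 0.0609246 ms.
Propagation delays (d/s per hop): 19.8571, 0.0405, 0.0314721, 3.8, 0.0510106 ms; sum = 23.7801 ms.
End-to-end = 23.8 ms.

23.8 ms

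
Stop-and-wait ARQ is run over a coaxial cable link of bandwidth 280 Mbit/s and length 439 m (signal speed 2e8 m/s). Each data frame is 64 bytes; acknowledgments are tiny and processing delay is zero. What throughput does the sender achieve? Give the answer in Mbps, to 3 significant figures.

t_tx = L/R = 512/280000000 = 1.82857e-06 s.
t_prop = 439/200000000 = 2.195e-06 s; RTT = 4.39e-06 s.
Cycle = t_tx + RTT = 6.21857e-06 s.
Throughput = L / cycle = 512 / 6.21857e-06 = 82.3 Mbps.

82.3 Mbps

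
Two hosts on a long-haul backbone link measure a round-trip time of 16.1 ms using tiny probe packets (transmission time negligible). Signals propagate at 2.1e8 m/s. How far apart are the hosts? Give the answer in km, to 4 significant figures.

One-way propagation = RTT/2 = 8.05 ms.
d = s × t = 210000000 × 0.00805 = 1691 km.

1691 km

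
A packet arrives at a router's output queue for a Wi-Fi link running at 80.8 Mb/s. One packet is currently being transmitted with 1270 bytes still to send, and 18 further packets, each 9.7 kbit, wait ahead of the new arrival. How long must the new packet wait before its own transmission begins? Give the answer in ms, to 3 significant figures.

Each queued packet: L/R = 9700/80800000 = 0.12005 ms.
18 queued → 2.16089 ms.
Plus remaining 10160 bits of current packet: 0.125743 ms.
Queuing delay = 2.29 ms.

2.29 ms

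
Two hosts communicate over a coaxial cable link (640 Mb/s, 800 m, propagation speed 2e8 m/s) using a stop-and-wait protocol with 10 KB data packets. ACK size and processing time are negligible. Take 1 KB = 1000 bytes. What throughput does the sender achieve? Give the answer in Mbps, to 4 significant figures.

601.5 Mbps

t_tx = L/R = 80000/640000000 = 0.000125 s.
t_prop = 800/200000000 = 4e-06 s; RTT = 8e-06 s.
Cycle = t_tx + RTT = 0.000133 s.
Throughput = L / cycle = 80000 / 0.000133 = 601.5 Mbps.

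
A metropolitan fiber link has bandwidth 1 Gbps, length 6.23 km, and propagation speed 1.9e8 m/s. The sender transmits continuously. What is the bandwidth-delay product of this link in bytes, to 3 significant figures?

4100 bytes

Propagation delay = 6230 / 190000000 = 3.27895e-05 s.
BDP = R × t_prop = 1000000000 × 3.27895e-05 = 32789.5 bits.
In bytes: 32789.5/8 = 4100 bytes.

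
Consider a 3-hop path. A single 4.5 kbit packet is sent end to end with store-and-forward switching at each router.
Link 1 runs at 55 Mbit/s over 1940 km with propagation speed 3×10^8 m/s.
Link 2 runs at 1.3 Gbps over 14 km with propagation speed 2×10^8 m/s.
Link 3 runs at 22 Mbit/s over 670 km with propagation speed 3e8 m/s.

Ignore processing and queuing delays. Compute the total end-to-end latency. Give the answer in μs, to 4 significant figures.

9060 μs

L = 4500 bits.
Transmission delays (L/R per hop): 81.8182, 3.46154, 204.545 μs; sum = 289.825 μs.
Propagation delays (d/s per hop): 6466.67, 70, 2233.33 μs; sum = 8770 μs.
End-to-end = 9060 μs.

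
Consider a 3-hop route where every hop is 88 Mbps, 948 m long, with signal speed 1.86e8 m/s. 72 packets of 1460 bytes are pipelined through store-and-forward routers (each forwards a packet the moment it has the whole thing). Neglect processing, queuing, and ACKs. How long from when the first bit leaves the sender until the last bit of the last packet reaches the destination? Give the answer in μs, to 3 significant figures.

9840 μs

Per-hop transmission t_tx = L/R = 11680/88000000 = 132.727 μs.
Per-hop propagation t_prop = 948/186000000 = 5.09677 μs.
Pipeline fill: first packet needs 3·t_tx to clear all hops; remaining 71 packets each add one t_tx.
Total = (3+72-1)·t_tx + 3·t_prop = 74·132.727 + 3·5.09677 = 9840 μs.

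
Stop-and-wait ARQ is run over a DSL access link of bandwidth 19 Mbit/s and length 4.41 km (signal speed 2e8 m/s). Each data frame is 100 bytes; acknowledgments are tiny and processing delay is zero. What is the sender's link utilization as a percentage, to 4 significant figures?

48.84 %

t_tx = L/R = 800/19000000 = 4.21053e-05 s.
t_prop = 4410/200000000 = 2.205e-05 s; RTT = 4.41e-05 s.
Cycle = t_tx + RTT = 8.62053e-05 s.
Utilization = t_tx / cycle = 4.21053e-05/8.62053e-05 = 48.84 %.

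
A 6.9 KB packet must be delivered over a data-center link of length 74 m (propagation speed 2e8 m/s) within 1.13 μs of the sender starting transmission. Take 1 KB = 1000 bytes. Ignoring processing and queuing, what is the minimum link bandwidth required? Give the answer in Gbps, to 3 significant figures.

L = 55200 bits.
Propagation delay = 74 / 200000000 = 0.37 μs.
Transmission budget = 1.13 − 0.37 = 0.76 μs.
R ≥ L / t_tx = 55200 bits / 7.6e-07 s = 72.6 Gbps.

72.6 Gbps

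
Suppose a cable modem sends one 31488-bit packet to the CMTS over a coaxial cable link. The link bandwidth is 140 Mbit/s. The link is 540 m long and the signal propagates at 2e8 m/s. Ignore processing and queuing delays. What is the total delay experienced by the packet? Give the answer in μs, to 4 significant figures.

227.6 μs

Transmission delay = L/R = 31488 / 140000000 = 224.914 μs.
Propagation delay = d/s = 540 m / 200000000 m/s = 2.7 μs.
Total = 227.6 μs.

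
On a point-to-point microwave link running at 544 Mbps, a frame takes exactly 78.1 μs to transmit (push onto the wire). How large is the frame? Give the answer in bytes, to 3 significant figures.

5310 bytes

L = R × t_tx = 544000000 b/s × 7.81e-05 s = 42486.4 bits.
In bytes: 42486.4 / 8 = 5310 bytes.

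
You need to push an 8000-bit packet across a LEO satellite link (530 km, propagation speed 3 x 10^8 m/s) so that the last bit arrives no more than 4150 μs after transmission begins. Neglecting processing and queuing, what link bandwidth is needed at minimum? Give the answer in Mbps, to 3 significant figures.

Propagation delay = 530000 / 300000000 = 1766.67 μs.
Transmission budget = 4150 − 1766.67 = 2383.33 μs.
R ≥ L / t_tx = 8000 bits / 0.00238333 s = 3.36 Mbps.

3.36 Mbps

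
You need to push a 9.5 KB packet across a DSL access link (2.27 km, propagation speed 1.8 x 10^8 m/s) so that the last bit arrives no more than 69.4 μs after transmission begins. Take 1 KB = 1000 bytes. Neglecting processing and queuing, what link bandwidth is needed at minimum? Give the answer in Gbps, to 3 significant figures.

L = 76000 bits.
Propagation delay = 2270 / 180000000 = 12.6111 μs.
Transmission budget = 69.4 − 12.6111 = 56.7889 μs.
R ≥ L / t_tx = 76000 bits / 5.67889e-05 s = 1.34 Gbps.

1.34 Gbps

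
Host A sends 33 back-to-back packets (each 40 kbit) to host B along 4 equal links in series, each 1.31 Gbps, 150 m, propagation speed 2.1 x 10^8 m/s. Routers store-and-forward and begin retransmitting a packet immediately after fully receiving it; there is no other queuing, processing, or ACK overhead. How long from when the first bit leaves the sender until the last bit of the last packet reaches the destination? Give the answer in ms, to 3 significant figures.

Per-hop transmission t_tx = L/R = 40000/1310000000 = 0.0305344 ms.
Per-hop propagation t_prop = 150/210000000 = 0.000714286 ms.
Pipeline fill: first packet needs 4·t_tx to clear all hops; remaining 32 packets each add one t_tx.
Total = (4+33-1)·t_tx + 4·t_prop = 36·0.0305344 + 4·0.000714286 = 1.10 ms.

1.10 ms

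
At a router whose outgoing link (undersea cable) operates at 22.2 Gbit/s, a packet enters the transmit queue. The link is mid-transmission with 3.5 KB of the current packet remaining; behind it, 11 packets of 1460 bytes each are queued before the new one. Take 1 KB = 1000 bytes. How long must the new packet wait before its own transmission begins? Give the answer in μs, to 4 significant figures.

Each queued packet: L/R = 11680/22200000000 = 0.526126 μs.
11 queued → 5.78739 μs.
Plus remaining 28000 bits of current packet: 1.26126 μs.
Queuing delay = 7.049 μs.

7.049 μs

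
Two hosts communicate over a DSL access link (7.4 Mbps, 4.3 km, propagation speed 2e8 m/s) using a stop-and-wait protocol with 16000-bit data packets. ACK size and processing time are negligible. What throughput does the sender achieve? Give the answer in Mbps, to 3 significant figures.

t_tx = L/R = 16000/7400000 = 0.00216216 s.
t_prop = 4300/200000000 = 2.15e-05 s; RTT = 4.3e-05 s.
Cycle = t_tx + RTT = 0.00220516 s.
Throughput = L / cycle = 16000 / 0.00220516 = 7.26 Mbps.

7.26 Mbps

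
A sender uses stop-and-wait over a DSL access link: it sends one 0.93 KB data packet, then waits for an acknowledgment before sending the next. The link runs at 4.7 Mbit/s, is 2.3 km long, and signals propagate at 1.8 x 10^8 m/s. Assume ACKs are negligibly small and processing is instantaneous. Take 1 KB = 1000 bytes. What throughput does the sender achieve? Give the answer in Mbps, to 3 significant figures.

t_tx = L/R = 7440/4700000 = 0.00158298 s.
t_prop = 2300/180000000 = 1.27778e-05 s; RTT = 2.55556e-05 s.
Cycle = t_tx + RTT = 0.00160853 s.
Throughput = L / cycle = 7440 / 0.00160853 = 4.63 Mbps.

4.63 Mbps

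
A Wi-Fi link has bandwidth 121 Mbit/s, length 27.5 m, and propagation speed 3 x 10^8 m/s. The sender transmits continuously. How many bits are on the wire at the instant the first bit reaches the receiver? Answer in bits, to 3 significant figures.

Propagation delay = 27.5 / 300000000 = 9.16667e-08 s.
BDP = R × t_prop = 121000000 × 9.16667e-08 = 11.0917 bits.

11.1 bits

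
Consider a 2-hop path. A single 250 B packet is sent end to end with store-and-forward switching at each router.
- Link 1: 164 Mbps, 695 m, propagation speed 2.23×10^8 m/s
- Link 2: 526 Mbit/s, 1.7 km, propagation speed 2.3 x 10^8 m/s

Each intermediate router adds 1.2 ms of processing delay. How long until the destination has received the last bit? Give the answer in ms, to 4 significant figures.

L = 250 × 8 = 2000 bits.
Transmission delays (L/R per hop): 0.0121951, 0.00380228 ms; sum = 0.0159974 ms.
Propagation delays (d/s per hop): 0.00311659, 0.0073913 ms; sum = 0.0105079 ms.
Processing at 1 router(s): 1 × 1.2 ms = 1.2 ms.
End-to-end = 1.227 ms.

1.227 ms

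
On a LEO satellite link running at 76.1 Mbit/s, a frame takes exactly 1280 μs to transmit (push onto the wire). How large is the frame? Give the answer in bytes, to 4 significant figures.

L = R × t_tx = 76100000 b/s × 0.00128 s = 97408 bits.
In bytes: 97408 / 8 = 12180 bytes.

12180 bytes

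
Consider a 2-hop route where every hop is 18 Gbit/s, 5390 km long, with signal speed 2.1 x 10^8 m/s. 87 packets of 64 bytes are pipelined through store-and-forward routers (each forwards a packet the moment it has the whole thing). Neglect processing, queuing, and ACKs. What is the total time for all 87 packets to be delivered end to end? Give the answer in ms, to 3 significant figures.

Per-hop transmission t_tx = L/R = 512/18000000000 = 2.84444e-05 ms.
Per-hop propagation t_prop = 5390000/210000000 = 25.6667 ms.
Pipeline fill: first packet needs 2·t_tx to clear all hops; remaining 86 packets each add one t_tx.
Total = (2+87-1)·t_tx + 2·t_prop = 88·2.84444e-05 + 2·25.6667 = 51.3 ms.

51.3 ms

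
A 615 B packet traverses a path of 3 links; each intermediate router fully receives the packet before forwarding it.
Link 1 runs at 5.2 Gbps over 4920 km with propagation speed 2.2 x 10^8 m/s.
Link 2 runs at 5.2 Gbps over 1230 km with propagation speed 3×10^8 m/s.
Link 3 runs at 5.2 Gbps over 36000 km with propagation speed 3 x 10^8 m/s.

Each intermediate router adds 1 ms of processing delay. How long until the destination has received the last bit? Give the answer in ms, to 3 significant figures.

148 ms

L = 615 × 8 = 4920 bits.
Transmission delay per hop = L/R = 4920/5200000000 = 0.000946154 ms; 3 hops → 0.00283846 ms.
Propagation delays (d/s per hop): 22.3636, 4.1, 120 ms; sum = 146.464 ms.
Processing at 2 router(s): 2 × 1 ms = 2 ms.
End-to-end = 148 ms.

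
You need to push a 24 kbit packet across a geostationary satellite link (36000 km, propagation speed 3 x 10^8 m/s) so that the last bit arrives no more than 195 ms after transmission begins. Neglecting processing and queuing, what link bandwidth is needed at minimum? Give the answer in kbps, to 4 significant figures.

320.0 kbps

Propagation delay = 36000000 / 300000000 = 120 ms.
Transmission budget = 195 − 120 = 75 ms.
R ≥ L / t_tx = 24000 bits / 0.075 s = 320.0 kbps.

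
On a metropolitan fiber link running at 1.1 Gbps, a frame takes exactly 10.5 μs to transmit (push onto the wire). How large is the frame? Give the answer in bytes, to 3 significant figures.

L = R × t_tx = 1100000000 b/s × 1.05e-05 s = 11550 bits.
In bytes: 11550 / 8 = 1440 bytes.

1440 bytes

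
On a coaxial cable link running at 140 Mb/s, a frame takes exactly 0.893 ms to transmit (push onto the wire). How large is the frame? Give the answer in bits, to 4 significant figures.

125000 bits

L = R × t_tx = 140000000 b/s × 0.000893 s = 125020 bits.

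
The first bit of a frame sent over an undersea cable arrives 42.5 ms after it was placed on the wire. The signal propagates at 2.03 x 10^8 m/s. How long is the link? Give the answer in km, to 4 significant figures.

d = s × t_prop = 2.03e+08 × 0.0425 = 8628 km.

8628 km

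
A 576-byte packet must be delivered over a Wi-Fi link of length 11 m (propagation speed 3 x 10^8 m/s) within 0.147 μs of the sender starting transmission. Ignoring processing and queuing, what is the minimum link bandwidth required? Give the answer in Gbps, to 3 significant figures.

L = 4608 bits.
Propagation delay = 11 / 300000000 = 0.0366667 μs.
Transmission budget = 0.147 − 0.0366667 = 0.110333 μs.
R ≥ L / t_tx = 4608 bits / 1.10333e-07 s = 41.8 Gbps.

41.8 Gbps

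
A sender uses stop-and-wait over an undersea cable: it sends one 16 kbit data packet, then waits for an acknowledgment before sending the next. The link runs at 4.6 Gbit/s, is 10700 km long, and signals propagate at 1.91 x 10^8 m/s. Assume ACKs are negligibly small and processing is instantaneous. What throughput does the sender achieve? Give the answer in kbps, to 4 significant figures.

142.8 kbps

t_tx = L/R = 16000/4600000000 = 3.47826e-06 s.
t_prop = 10700000/191000000 = 0.0560209 s; RTT = 0.112042 s.
Cycle = t_tx + RTT = 0.112045 s.
Throughput = L / cycle = 16000 / 0.112045 = 142.8 kbps.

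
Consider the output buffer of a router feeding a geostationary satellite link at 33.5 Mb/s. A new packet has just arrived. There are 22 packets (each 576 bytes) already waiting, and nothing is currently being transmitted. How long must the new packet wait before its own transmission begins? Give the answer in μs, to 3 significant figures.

Each queued packet: L/R = 4608/33500000 = 137.552 μs.
22 queued → 3026.15 μs.
Queuing delay = 3030 μs.

3030 μs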